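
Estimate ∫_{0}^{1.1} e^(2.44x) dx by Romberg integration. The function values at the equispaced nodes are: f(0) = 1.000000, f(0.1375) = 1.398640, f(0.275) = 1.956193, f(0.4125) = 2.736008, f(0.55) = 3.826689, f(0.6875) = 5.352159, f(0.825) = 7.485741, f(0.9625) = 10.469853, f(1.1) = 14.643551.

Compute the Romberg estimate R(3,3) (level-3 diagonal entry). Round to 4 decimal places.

R(0,0) (trapezoid, 1 panel, h=1.1000): 8.603953
R(1,0) (trapezoid, 2 panels, h=0.5500): 6.406655
R(2,0) (trapezoid, 4 panels, h=0.2750): 5.799860
R(3,0) (trapezoid, 8 panels, h=0.1375): 5.643971
R(1,1) = 6.406655 + (6.406655 − 8.603953)/3 = 5.674222
R(2,1) = 5.799860 + (5.799860 − 6.406655)/3 = 5.597595
R(3,1) = 5.643971 + (5.643971 − 5.799860)/3 = 5.592008
R(2,2) = 5.597595 + (5.597595 − 5.674222)/15 = 5.592487
R(3,2) = 5.592008 + (5.592008 − 5.597595)/15 = 5.591636
R(3,3) = 5.591636 + (5.591636 − 5.592487)/63 = 5.591622

5.5916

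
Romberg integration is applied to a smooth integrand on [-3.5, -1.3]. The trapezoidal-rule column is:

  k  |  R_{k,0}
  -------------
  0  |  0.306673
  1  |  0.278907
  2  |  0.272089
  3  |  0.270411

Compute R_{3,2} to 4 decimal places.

Richardson extrapolation on the trapezoidal column (denominator 4−1=3):
R_{2,1} = (4·0.272089 − 0.278907) / 3 = 0.269816
R_{3,1} = (4·0.270411 − 0.272089) / 3 = 0.269852
R_{3,2} = 0.269852 + (0.269852 − 0.269816)/15 = 0.269854
(Column j=1 coincides with Simpson's rule on the same nodes.)

0.2699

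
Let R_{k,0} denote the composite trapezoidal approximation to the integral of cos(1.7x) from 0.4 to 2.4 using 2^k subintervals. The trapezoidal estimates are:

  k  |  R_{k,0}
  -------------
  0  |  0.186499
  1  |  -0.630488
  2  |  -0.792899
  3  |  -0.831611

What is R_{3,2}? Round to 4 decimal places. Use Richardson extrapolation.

-0.8443

Richardson extrapolation on the trapezoidal column (denominator 4−1=3):
R_{2,1} = (4·(-0.792899) − (-0.630488)) / 3 = -0.847036
R_{3,1} = -0.831611 + (-0.831611 − (-0.792899))/3 = -0.844515
R_{3,2} = (16·(-0.844515) − (-0.847036)) / 15 = -0.844347
(Column j=1 coincides with Simpson's rule on the same nodes.)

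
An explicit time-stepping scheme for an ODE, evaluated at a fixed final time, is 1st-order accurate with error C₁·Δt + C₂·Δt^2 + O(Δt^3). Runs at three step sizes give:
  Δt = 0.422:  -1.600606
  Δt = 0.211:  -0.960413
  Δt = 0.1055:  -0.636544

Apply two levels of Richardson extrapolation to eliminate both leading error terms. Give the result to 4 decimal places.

First eliminate the Δt term (factor 2^1 = 2):
  B₁ = (2·(-0.960413) − (-1.600606))/1 = -0.320220
  B₂ = (2·(-0.636544) − (-0.960413))/1 = -0.312675
Then eliminate the Δt^2 term (factor 2^2 = 4):
  (4·(-0.312675) − (-0.320220))/3 = -0.310160

-0.3102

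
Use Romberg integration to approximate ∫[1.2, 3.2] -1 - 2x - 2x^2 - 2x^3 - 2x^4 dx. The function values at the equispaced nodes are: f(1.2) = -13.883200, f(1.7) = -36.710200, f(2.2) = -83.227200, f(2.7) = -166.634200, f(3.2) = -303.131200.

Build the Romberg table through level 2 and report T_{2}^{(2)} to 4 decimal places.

T_{0}^{(0)} (trapezoid, 1 panel, h=2.0000): -317.014400
T_{1}^{(0)} (trapezoid, 2 panels, h=1.0000): -241.734400
T_{2}^{(0)} (trapezoid, 4 panels, h=0.5000): -222.539400
T_{1}^{(1)} = -241.734400 + (-241.734400 − (-317.014400))/3 = -216.641067
T_{2}^{(1)} = -222.539400 + (-222.539400 − (-241.734400))/3 = -216.141067
T_{2}^{(2)} = -216.141067 + (-216.141067 − (-216.641067))/15 = -216.107734

-216.1077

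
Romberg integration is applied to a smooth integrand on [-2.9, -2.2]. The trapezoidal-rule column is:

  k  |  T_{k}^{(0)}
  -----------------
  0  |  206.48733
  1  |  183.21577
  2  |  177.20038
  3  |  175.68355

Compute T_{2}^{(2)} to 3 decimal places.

175.178

T_{1}^{(1)} = 183.21577 + (183.21577 − 206.48733)/3 = 175.45858
T_{2}^{(1)} = (4·177.20038 − 183.21577) / 3 = 175.19525
T_{2}^{(2)} = 175.19525 + (175.19525 − 175.45858)/15 = 175.17769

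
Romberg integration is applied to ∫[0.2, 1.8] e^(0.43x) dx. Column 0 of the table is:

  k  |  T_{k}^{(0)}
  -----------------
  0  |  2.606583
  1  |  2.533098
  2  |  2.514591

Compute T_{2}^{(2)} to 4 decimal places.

2.5084

T_{1}^{(1)} = (4·2.533098 − 2.606583) / 3 = 2.508603
T_{2}^{(1)} = 2.514591 + (2.514591 − 2.533098)/3 = 2.508422
T_{2}^{(2)} = 2.508422 + (2.508422 − 2.508603)/15 = 2.508410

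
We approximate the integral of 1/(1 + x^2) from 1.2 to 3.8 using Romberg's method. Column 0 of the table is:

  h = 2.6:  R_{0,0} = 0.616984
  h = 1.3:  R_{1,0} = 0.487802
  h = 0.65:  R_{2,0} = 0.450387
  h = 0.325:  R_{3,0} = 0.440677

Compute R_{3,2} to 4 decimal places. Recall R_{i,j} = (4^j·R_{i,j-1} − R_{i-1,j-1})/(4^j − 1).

Richardson extrapolation on the trapezoidal column (denominator 4−1=3):
R_{2,1} = (4·0.450387 − 0.487802) / 3 = 0.437915
R_{3,1} = 0.440677 + (0.440677 − 0.450387)/3 = 0.437440
R_{3,2} = 0.437440 + (0.437440 − 0.437915)/15 = 0.437408

0.4374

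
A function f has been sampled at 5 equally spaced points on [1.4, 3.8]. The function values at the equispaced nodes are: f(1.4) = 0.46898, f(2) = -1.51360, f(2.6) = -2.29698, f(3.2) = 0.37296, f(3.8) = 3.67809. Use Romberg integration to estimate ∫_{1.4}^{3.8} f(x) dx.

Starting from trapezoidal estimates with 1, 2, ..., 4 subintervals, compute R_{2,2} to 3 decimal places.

-0.934

R_{0,0} (trapezoid, 1 panel, h=2.4000): 4.97648
R_{1,0} (trapezoid, 2 panels, h=1.2000): -0.26813
R_{2,0} (trapezoid, 4 panels, h=0.6000): -0.81845
R_{1,1} = -0.26813 + (-0.26813 − 4.97648)/3 = -2.01633
R_{2,1} = -0.81845 + (-0.81845 − (-0.26813))/3 = -1.00189
R_{2,2} = -1.00189 + (-1.00189 − (-2.01633))/15 = -0.93426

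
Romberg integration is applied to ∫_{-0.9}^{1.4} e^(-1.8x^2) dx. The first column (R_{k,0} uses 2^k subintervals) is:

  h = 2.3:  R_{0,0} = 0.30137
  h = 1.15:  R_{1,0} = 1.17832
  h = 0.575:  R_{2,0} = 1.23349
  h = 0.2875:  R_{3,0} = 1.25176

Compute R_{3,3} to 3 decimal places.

Richardson extrapolation on the trapezoidal column (denominator 4−1=3):
R_{1,1} = (4·1.17832 − 0.30137) / 3 = 1.47064
R_{2,1} = (4·1.23349 − 1.17832) / 3 = 1.25188
R_{3,1} = 1.25176 + (1.25176 − 1.23349)/3 = 1.25785
R_{2,2} = 1.25188 + (1.25188 − 1.47064)/15 = 1.23730
R_{3,2} = (16·1.25785 − 1.25188) / 15 = 1.25825
R_{3,3} = 1.25825 + (1.25825 − 1.23730)/63 = 1.25858

1.259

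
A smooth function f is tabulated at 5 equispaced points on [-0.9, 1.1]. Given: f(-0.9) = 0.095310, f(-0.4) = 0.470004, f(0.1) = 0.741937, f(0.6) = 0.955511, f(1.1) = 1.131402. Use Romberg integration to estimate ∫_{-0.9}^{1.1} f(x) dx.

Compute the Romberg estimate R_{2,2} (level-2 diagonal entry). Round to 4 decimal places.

R_{0,0} (trapezoid, 1 panel, h=2.0000): 1.226712
R_{1,0} (trapezoid, 2 panels, h=1.0000): 1.355293
R_{2,0} (trapezoid, 4 panels, h=0.5000): 1.390404
R_{1,1} = 1.355293 + (1.355293 − 1.226712)/3 = 1.398153
R_{2,1} = 1.390404 + (1.390404 − 1.355293)/3 = 1.402108
R_{2,2} = 1.402108 + (1.402108 − 1.398153)/15 = 1.402372

1.4024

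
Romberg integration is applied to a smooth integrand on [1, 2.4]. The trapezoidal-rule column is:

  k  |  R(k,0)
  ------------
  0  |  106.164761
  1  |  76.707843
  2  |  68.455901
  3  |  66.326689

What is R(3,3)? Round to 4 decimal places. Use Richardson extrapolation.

65.6108

Richardson extrapolation on the trapezoidal column (denominator 4−1=3):
R(1,1) = (4·76.707843 − 106.164761) / 3 = 66.888870
R(2,1) = 68.455901 + (68.455901 − 76.707843)/3 = 65.705254
R(3,1) = 66.326689 + (66.326689 − 68.455901)/3 = 65.616952
R(2,2) = (16·65.705254 − 66.888870) / 15 = 65.626346
R(3,2) = 65.616952 + (65.616952 − 65.705254)/15 = 65.611065
R(3,3) = (64·65.611065 − 65.626346) / 63 = 65.610822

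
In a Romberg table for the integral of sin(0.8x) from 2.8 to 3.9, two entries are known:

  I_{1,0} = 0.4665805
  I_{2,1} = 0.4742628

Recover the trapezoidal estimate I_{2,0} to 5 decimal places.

0.47234

From I_{2,1} = (4·I_{2,0} − I_{1,0})/3, solve for I_{2,0}:
4·I_{2,0} = 3·0.4742628 + 0.4665805 = 1.8893689
I_{2,0} = 0.4723422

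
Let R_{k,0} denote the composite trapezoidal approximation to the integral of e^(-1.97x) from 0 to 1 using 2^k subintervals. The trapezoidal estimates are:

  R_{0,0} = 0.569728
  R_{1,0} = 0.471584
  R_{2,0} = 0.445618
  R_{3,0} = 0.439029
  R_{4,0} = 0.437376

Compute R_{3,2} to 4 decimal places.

0.4368

Richardson extrapolation on the trapezoidal column (denominator 4−1=3):
R_{2,1} = 0.445618 + (0.445618 − 0.471584)/3 = 0.436963
R_{3,1} = (4·0.439029 − 0.445618) / 3 = 0.436833
R_{3,2} = 0.436833 + (0.436833 − 0.436963)/15 = 0.436824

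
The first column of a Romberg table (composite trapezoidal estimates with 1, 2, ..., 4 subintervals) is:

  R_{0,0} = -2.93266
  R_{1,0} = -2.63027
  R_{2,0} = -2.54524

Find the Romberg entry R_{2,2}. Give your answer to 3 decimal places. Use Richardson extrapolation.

-2.516

Richardson extrapolation on the trapezoidal column (denominator 4−1=3):
R_{1,1} = -2.63027 + (-2.63027 − (-2.93266))/3 = -2.52947
R_{2,1} = (4·(-2.54524) − (-2.63027)) / 3 = -2.51690
R_{2,2} = (16·(-2.51690) − (-2.52947)) / 15 = -2.51606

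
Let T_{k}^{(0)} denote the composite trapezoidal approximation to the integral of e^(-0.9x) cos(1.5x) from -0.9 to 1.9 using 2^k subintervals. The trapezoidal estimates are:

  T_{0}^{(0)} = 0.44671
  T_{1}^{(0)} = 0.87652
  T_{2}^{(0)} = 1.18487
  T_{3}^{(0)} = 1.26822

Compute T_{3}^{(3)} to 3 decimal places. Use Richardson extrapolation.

Richardson extrapolation on the trapezoidal column (denominator 4−1=3):
T_{1}^{(1)} = 0.87652 + (0.87652 − 0.44671)/3 = 1.01979
T_{2}^{(1)} = (4·1.18487 − 0.87652) / 3 = 1.28765
T_{3}^{(1)} = 1.26822 + (1.26822 − 1.18487)/3 = 1.29600
T_{2}^{(2)} = 1.28765 + (1.28765 − 1.01979)/15 = 1.30551
T_{3}^{(2)} = 1.29600 + (1.29600 − 1.28765)/15 = 1.29656
T_{3}^{(3)} = (64·1.29656 − 1.30551) / 63 = 1.29642

1.296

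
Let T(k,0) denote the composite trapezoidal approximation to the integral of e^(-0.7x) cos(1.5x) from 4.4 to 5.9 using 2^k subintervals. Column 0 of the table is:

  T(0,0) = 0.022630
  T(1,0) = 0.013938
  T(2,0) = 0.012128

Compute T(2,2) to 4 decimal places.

Richardson extrapolation on the trapezoidal column (denominator 4−1=3):
T(1,1) = 0.013938 + (0.013938 − 0.022630)/3 = 0.011041
T(2,1) = 0.012128 + (0.012128 − 0.013938)/3 = 0.011525
T(2,2) = (16·0.011525 − 0.011041) / 15 = 0.011557

0.0116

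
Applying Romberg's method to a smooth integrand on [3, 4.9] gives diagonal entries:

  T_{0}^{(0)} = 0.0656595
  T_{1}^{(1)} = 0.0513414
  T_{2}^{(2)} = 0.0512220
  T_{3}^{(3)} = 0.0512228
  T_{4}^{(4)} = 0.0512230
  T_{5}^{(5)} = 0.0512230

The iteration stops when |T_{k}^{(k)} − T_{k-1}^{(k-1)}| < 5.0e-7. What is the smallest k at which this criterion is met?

k = 4

|T_{1}^{(1)} − T_{0}^{(0)}| = 0.0143181 ≥ 5.0e-7
|T_{2}^{(2)} − T_{1}^{(1)}| = 0.0001194 ≥ 5.0e-7
|T_{3}^{(3)} − T_{2}^{(2)}| = 0.0000008 ≥ 5.0e-7
|T_{4}^{(4)} − T_{3}^{(3)}| = 0.0000002 < 5.0e-7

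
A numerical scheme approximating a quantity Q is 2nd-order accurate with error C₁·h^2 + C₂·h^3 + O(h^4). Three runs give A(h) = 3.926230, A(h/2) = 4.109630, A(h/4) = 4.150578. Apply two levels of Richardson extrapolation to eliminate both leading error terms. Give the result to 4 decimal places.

First eliminate the h^2 term (factor 2^2 = 4):
  B₁ = (4·4.109630 − 3.926230)/3 = 4.170763
  B₂ = (4·4.150578 − 4.109630)/3 = 4.164227
Then eliminate the h^3 term (factor 2^3 = 8):
  (8·4.164227 − 4.170763)/7 = 4.163293

4.1633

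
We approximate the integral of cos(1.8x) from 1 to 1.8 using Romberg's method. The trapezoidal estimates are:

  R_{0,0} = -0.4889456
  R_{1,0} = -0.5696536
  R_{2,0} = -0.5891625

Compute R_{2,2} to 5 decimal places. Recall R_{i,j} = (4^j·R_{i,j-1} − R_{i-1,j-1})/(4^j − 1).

-0.59561

Richardson extrapolation on the trapezoidal column (denominator 4−1=3):
R_{1,1} = (4·(-0.5696536) − (-0.4889456)) / 3 = -0.5965563
R_{2,1} = (4·(-0.5891625) − (-0.5696536)) / 3 = -0.5956655
R_{2,2} = -0.5956655 + (-0.5956655 − (-0.5965563))/15 = -0.5956061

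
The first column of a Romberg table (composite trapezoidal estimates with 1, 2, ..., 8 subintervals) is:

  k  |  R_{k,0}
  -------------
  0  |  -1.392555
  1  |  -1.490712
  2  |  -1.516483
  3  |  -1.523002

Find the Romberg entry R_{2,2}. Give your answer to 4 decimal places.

-1.5252

Richardson extrapolation on the trapezoidal column (denominator 4−1=3):
R_{1,1} = (4·(-1.490712) − (-1.392555)) / 3 = -1.523431
R_{2,1} = -1.516483 + (-1.516483 − (-1.490712))/3 = -1.525073
R_{2,2} = -1.525073 + (-1.525073 − (-1.523431))/15 = -1.525182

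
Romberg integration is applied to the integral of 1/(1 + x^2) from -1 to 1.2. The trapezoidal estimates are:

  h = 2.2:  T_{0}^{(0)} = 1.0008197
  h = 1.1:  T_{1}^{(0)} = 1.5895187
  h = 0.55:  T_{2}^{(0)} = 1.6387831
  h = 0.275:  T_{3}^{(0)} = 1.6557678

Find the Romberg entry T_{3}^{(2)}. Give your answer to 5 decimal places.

Richardson extrapolation on the trapezoidal column (denominator 4−1=3):
T_{2}^{(1)} = (4·1.6387831 − 1.5895187) / 3 = 1.6552046
T_{3}^{(1)} = (4·1.6557678 − 1.6387831) / 3 = 1.6614294
T_{3}^{(2)} = 1.6614294 + (1.6614294 − 1.6552046)/15 = 1.6618444
(Column j=1 coincides with Simpson's rule on the same nodes.)

1.66184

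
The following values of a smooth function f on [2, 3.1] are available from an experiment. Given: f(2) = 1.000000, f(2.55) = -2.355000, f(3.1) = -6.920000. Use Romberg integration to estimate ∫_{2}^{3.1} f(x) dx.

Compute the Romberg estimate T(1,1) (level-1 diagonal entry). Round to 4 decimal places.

-2.8123

T(0,0) (trapezoid, 1 panel, h=1.1000): -3.256000
T(1,0) (trapezoid, 2 panels, h=0.5500): -2.923250
T(1,1) = -2.923250 + (-2.923250 − (-3.256000))/3 = -2.812333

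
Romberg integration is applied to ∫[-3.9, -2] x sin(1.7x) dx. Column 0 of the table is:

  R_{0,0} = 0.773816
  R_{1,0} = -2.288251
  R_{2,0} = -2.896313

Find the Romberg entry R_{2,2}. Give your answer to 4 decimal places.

Richardson extrapolation on the trapezoidal column (denominator 4−1=3):
R_{1,1} = (4·(-2.288251) − 0.773816) / 3 = -3.308940
R_{2,1} = (4·(-2.896313) − (-2.288251)) / 3 = -3.099000
R_{2,2} = -3.099000 + (-3.099000 − (-3.308940))/15 = -3.085004
(Column j=1 coincides with Simpson's rule on the same nodes.)

-3.0850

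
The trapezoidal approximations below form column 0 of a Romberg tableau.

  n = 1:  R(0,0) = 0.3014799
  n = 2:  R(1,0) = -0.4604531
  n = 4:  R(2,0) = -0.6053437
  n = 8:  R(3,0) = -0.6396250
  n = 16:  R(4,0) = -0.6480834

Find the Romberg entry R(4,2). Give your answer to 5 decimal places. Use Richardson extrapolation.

Richardson extrapolation on the trapezoidal column (denominator 4−1=3):
R(3,1) = -0.6396250 + (-0.6396250 − (-0.6053437))/3 = -0.6510521
R(4,1) = -0.6480834 + (-0.6480834 − (-0.6396250))/3 = -0.6509029
R(4,2) = -0.6509029 + (-0.6509029 − (-0.6510521))/15 = -0.6508930

-0.65089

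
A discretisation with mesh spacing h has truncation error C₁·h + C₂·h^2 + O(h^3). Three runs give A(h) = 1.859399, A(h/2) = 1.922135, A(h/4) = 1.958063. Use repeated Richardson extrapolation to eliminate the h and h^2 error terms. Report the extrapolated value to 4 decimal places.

First eliminate the h term (factor 2^1 = 2):
  B₁ = (2·1.922135 − 1.859399)/1 = 1.984871
  B₂ = (2·1.958063 − 1.922135)/1 = 1.993991
Then eliminate the h^2 term (factor 2^2 = 4):
  (4·1.993991 − 1.984871)/3 = 1.997031

1.9970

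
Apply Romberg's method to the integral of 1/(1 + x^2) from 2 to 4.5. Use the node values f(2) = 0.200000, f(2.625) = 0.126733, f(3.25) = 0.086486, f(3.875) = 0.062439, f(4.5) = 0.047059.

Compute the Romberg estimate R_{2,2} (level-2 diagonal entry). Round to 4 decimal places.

R_{0,0} (trapezoid, 1 panel, h=2.5000): 0.308824
R_{1,0} (trapezoid, 2 panels, h=1.2500): 0.262519
R_{2,0} (trapezoid, 4 panels, h=0.6250): 0.249492
R_{1,1} = 0.262519 + (0.262519 − 0.308824)/3 = 0.247084
R_{2,1} = 0.249492 + (0.249492 − 0.262519)/3 = 0.245150
R_{2,2} = 0.245150 + (0.245150 − 0.247084)/15 = 0.245021

0.2450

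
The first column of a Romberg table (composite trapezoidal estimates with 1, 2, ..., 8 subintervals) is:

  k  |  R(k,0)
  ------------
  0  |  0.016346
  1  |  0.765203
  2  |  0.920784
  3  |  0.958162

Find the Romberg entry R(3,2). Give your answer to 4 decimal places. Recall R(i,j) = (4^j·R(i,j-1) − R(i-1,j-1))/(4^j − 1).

0.9705

R(2,1) = (4·0.920784 − 0.765203) / 3 = 0.972644
R(3,1) = (4·0.958162 − 0.920784) / 3 = 0.970621
R(3,2) = (16·0.970621 − 0.972644) / 15 = 0.970486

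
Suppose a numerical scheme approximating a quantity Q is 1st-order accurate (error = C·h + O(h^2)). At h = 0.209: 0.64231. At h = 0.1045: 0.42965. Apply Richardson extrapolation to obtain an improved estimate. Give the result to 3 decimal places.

The leading error scales as h; refining by a factor of 2 reduces it by 2^1 = 2.
Extrapolated value = (2·A(h/2) − A(h)) / (2 − 1)
= (2·0.42965 − 0.64231) / 1
= 0.21699 / 1 = 0.21699

0.217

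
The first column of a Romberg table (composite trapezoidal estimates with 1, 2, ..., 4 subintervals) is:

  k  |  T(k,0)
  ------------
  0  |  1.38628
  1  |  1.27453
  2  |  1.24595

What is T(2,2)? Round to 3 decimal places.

Richardson extrapolation on the trapezoidal column (denominator 4−1=3):
T(1,1) = 1.27453 + (1.27453 − 1.38628)/3 = 1.23728
T(2,1) = (4·1.24595 − 1.27453) / 3 = 1.23642
T(2,2) = (16·1.23642 − 1.23728) / 15 = 1.23636

1.236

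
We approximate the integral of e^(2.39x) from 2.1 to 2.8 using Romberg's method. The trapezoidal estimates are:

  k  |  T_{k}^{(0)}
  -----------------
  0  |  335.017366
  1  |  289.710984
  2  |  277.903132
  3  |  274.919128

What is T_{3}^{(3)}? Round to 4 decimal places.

T_{1}^{(1)} = (4·289.710984 − 335.017366) / 3 = 274.608857
T_{2}^{(1)} = (4·277.903132 − 289.710984) / 3 = 273.967181
T_{3}^{(1)} = (4·274.919128 − 277.903132) / 3 = 273.924460
T_{2}^{(2)} = (16·273.967181 − 274.608857) / 15 = 273.924403
T_{3}^{(2)} = 273.924460 + (273.924460 − 273.967181)/15 = 273.921612
T_{3}^{(3)} = 273.921612 + (273.921612 − 273.924403)/63 = 273.921568

273.9216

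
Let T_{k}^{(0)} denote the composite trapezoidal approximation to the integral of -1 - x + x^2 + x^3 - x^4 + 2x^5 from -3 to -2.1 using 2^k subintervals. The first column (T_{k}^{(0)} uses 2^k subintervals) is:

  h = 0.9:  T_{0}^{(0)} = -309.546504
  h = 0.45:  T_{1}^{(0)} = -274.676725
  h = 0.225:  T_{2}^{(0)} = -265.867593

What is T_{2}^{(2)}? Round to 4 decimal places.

-262.9231

Richardson extrapolation on the trapezoidal column (denominator 4−1=3):
T_{1}^{(1)} = -274.676725 + (-274.676725 − (-309.546504))/3 = -263.053465
T_{2}^{(1)} = (4·(-265.867593) − (-274.676725)) / 3 = -262.931216
T_{2}^{(2)} = (16·(-262.931216) − (-263.053465)) / 15 = -262.923066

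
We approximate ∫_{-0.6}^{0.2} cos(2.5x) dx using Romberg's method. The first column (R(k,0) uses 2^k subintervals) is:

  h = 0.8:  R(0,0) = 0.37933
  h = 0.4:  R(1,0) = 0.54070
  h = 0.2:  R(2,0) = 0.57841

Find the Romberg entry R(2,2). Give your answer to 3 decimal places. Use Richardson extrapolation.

Richardson extrapolation on the trapezoidal column (denominator 4−1=3):
R(1,1) = (4·0.54070 − 0.37933) / 3 = 0.59449
R(2,1) = 0.57841 + (0.57841 − 0.54070)/3 = 0.59098
R(2,2) = (16·0.59098 − 0.59449) / 15 = 0.59075

0.591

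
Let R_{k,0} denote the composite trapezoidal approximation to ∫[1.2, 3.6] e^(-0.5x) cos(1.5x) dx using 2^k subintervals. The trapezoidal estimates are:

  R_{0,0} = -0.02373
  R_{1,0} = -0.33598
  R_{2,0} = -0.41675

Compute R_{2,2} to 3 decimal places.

Richardson extrapolation on the trapezoidal column (denominator 4−1=3):
R_{1,1} = -0.33598 + (-0.33598 − (-0.02373))/3 = -0.44006
R_{2,1} = (4·(-0.41675) − (-0.33598)) / 3 = -0.44367
R_{2,2} = -0.44367 + (-0.44367 − (-0.44006))/15 = -0.44391

-0.444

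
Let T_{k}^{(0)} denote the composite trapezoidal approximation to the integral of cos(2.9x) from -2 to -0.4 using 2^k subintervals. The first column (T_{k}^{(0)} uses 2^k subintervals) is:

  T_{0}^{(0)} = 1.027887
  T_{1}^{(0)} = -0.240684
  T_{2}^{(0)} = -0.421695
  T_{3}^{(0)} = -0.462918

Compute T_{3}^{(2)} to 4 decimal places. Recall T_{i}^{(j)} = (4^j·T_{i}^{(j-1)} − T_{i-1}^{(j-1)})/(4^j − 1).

-0.4763

T_{2}^{(1)} = -0.421695 + (-0.421695 − (-0.240684))/3 = -0.482032
T_{3}^{(1)} = -0.462918 + (-0.462918 − (-0.421695))/3 = -0.476659
T_{3}^{(2)} = -0.476659 + (-0.476659 − (-0.482032))/15 = -0.476301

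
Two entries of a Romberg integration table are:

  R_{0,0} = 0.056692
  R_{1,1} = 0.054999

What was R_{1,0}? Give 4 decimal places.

From R_{1,1} = (4·R_{1,0} − R_{0,0})/3, solve for R_{1,0}:
4·R_{1,0} = 3·0.054999 + 0.056692 = 0.221689
R_{1,0} = 0.055422

0.0554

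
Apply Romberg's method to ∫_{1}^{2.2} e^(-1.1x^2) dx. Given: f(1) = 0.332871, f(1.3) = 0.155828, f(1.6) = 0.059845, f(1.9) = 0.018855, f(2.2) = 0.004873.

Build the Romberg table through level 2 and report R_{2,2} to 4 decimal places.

0.1156

R_{0,0} (trapezoid, 1 panel, h=1.2000): 0.202646
R_{1,0} (trapezoid, 2 panels, h=0.6000): 0.137230
R_{2,0} (trapezoid, 4 panels, h=0.3000): 0.121020
R_{1,1} = 0.137230 + (0.137230 − 0.202646)/3 = 0.115425
R_{2,1} = 0.121020 + (0.121020 − 0.137230)/3 = 0.115617
R_{2,2} = 0.115617 + (0.115617 − 0.115425)/15 = 0.115630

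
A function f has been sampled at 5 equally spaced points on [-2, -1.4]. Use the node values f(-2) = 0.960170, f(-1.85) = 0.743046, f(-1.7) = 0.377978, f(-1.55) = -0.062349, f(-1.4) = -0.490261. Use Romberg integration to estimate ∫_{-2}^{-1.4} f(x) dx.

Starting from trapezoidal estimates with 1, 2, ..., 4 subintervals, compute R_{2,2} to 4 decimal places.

0.1974

R_{0,0} (trapezoid, 1 panel, h=0.6000): 0.140973
R_{1,0} (trapezoid, 2 panels, h=0.3000): 0.183880
R_{2,0} (trapezoid, 4 panels, h=0.1500): 0.194044
R_{1,1} = 0.183880 + (0.183880 − 0.140973)/3 = 0.198182
R_{2,1} = 0.194044 + (0.194044 − 0.183880)/3 = 0.197432
R_{2,2} = 0.197432 + (0.197432 − 0.198182)/15 = 0.197382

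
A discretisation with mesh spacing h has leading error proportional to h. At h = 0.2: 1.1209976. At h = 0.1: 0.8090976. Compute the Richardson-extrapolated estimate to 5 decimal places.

0.49720

The leading error scales as h; refining by a factor of 2 reduces it by 2^1 = 2.
Extrapolated value = (2·A(h/2) − A(h)) / (2 − 1)
= (2·0.8090976 − 1.1209976) / 1
= 0.4971976 / 1 = 0.4971976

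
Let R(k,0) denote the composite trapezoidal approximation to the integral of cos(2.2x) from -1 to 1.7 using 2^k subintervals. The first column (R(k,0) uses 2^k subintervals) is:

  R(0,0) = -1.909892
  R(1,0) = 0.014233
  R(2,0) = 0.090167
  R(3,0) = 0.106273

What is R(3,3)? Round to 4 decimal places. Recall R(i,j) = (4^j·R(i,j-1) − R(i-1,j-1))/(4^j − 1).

0.1119

R(1,1) = 0.014233 + (0.014233 − (-1.909892))/3 = 0.655608
R(2,1) = 0.090167 + (0.090167 − 0.014233)/3 = 0.115478
R(3,1) = 0.106273 + (0.106273 − 0.090167)/3 = 0.111642
R(2,2) = 0.115478 + (0.115478 − 0.655608)/15 = 0.079469
R(3,2) = (16·0.111642 − 0.115478) / 15 = 0.111386
R(3,3) = (64·0.111386 − 0.079469) / 63 = 0.111893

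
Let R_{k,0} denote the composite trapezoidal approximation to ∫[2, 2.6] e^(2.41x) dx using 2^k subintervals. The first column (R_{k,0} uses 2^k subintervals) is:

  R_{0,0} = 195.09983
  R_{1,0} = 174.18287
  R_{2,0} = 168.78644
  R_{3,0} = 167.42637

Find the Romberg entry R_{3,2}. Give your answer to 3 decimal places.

R_{2,1} = 168.78644 + (168.78644 − 174.18287)/3 = 166.98763
R_{3,1} = 167.42637 + (167.42637 − 168.78644)/3 = 166.97301
R_{3,2} = (16·166.97301 − 166.98763) / 15 = 166.97204

166.972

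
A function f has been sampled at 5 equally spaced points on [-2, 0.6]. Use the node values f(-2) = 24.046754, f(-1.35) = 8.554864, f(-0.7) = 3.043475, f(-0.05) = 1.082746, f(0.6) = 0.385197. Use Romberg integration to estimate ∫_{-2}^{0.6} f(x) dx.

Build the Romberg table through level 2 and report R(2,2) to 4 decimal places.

R(0,0) (trapezoid, 1 panel, h=2.6000): 31.761536
R(1,0) (trapezoid, 2 panels, h=1.3000): 19.837286
R(2,0) (trapezoid, 4 panels, h=0.6500): 16.183089
R(1,1) = 19.837286 + (19.837286 − 31.761536)/3 = 15.862536
R(2,1) = 16.183089 + (16.183089 − 19.837286)/3 = 14.965023
R(2,2) = 14.965023 + (14.965023 − 15.862536)/15 = 14.905189

14.9052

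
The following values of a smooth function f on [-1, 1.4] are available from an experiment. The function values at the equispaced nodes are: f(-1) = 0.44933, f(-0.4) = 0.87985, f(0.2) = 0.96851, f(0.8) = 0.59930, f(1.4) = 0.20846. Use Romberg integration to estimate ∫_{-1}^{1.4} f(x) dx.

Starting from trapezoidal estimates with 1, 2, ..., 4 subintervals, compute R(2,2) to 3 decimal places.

1.695

R(0,0) (trapezoid, 1 panel, h=2.4000): 0.78935
R(1,0) (trapezoid, 2 panels, h=1.2000): 1.55689
R(2,0) (trapezoid, 4 panels, h=0.6000): 1.66593
R(1,1) = 1.55689 + (1.55689 − 0.78935)/3 = 1.81274
R(2,1) = 1.66593 + (1.66593 − 1.55689)/3 = 1.70228
R(2,2) = 1.70228 + (1.70228 − 1.81274)/15 = 1.69492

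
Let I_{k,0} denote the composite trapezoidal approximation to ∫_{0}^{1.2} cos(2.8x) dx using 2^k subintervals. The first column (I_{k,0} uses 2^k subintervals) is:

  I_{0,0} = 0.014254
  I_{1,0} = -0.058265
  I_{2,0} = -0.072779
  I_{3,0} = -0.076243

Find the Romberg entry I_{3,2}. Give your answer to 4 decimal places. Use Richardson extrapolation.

I_{2,1} = (4·(-0.072779) − (-0.058265)) / 3 = -0.077617
I_{3,1} = (4·(-0.076243) − (-0.072779)) / 3 = -0.077398
I_{3,2} = (16·(-0.077398) − (-0.077617)) / 15 = -0.077383

-0.0774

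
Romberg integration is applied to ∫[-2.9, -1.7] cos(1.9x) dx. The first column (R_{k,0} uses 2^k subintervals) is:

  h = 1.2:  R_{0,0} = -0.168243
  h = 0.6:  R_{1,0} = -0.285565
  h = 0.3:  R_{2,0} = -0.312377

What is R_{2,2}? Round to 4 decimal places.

-0.3211

R_{1,1} = -0.285565 + (-0.285565 − (-0.168243))/3 = -0.324672
R_{2,1} = (4·(-0.312377) − (-0.285565)) / 3 = -0.321314
R_{2,2} = -0.321314 + (-0.321314 − (-0.324672))/15 = -0.321090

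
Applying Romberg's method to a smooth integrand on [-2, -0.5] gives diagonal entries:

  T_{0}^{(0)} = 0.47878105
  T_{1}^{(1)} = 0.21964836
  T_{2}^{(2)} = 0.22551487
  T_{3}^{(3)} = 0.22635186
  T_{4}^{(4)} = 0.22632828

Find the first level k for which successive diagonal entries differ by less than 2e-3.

k = 3

|T_{1}^{(1)} − T_{0}^{(0)}| = 0.25913269 ≥ 2e-3
|T_{2}^{(2)} − T_{1}^{(1)}| = 0.00586651 ≥ 2e-3
|T_{3}^{(3)} − T_{2}^{(2)}| = 0.00083699 < 2e-3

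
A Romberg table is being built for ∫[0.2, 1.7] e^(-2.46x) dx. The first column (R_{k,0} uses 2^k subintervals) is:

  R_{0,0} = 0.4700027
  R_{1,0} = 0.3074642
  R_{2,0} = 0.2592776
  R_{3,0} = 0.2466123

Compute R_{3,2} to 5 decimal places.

0.24234

R_{2,1} = 0.2592776 + (0.2592776 − 0.3074642)/3 = 0.2432154
R_{3,1} = (4·0.2466123 − 0.2592776) / 3 = 0.2423905
R_{3,2} = (16·0.2423905 − 0.2432154) / 15 = 0.2423355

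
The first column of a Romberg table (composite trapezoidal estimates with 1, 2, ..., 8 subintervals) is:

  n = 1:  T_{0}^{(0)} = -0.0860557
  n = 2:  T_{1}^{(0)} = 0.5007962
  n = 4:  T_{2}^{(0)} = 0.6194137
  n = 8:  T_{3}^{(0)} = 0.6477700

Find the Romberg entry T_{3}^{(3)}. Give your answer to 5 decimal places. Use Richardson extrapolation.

T_{1}^{(1)} = (4·0.5007962 − (-0.0860557)) / 3 = 0.6964135
T_{2}^{(1)} = (4·0.6194137 − 0.5007962) / 3 = 0.6589529
T_{3}^{(1)} = (4·0.6477700 − 0.6194137) / 3 = 0.6572221
T_{2}^{(2)} = 0.6589529 + (0.6589529 − 0.6964135)/15 = 0.6564555
T_{3}^{(2)} = (16·0.6572221 − 0.6589529) / 15 = 0.6571067
T_{3}^{(3)} = 0.6571067 + (0.6571067 − 0.6564555)/63 = 0.6571170

0.65712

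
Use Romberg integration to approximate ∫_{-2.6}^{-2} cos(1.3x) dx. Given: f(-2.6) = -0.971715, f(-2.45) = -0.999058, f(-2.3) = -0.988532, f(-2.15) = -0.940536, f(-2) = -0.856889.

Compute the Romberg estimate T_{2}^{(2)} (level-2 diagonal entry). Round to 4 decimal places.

T_{0}^{(0)} (trapezoid, 1 panel, h=0.6000): -0.548581
T_{1}^{(0)} (trapezoid, 2 panels, h=0.3000): -0.570850
T_{2}^{(0)} (trapezoid, 4 panels, h=0.1500): -0.576364
T_{1}^{(1)} = -0.570850 + (-0.570850 − (-0.548581))/3 = -0.578273
T_{2}^{(1)} = -0.576364 + (-0.576364 − (-0.570850))/3 = -0.578202
T_{2}^{(2)} = -0.578202 + (-0.578202 − (-0.578273))/15 = -0.578197

-0.5782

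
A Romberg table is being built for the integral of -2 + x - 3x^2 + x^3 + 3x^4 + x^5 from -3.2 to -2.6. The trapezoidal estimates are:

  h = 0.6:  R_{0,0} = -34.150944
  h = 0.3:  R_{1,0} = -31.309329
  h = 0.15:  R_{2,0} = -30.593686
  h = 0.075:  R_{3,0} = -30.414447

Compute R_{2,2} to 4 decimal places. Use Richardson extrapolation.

-30.3547

R_{1,1} = (4·(-31.309329) − (-34.150944)) / 3 = -30.362124
R_{2,1} = -30.593686 + (-30.593686 − (-31.309329))/3 = -30.355138
R_{2,2} = -30.355138 + (-30.355138 − (-30.362124))/15 = -30.354672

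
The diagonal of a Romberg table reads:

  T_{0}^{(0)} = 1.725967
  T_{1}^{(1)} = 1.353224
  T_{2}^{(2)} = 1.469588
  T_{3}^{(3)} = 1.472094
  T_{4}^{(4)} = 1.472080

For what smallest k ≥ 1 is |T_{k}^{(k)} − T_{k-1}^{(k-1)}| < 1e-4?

|T_{1}^{(1)} − T_{0}^{(0)}| = 0.372743 ≥ 1e-4
|T_{2}^{(2)} − T_{1}^{(1)}| = 0.116364 ≥ 1e-4
|T_{3}^{(3)} − T_{2}^{(2)}| = 0.002506 ≥ 1e-4
|T_{4}^{(4)} − T_{3}^{(3)}| = 0.000014 < 1e-4

k = 4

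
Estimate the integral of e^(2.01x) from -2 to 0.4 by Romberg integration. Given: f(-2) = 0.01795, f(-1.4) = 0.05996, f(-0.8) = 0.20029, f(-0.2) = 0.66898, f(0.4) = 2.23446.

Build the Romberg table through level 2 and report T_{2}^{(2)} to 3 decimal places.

1.107

T_{0}^{(0)} (trapezoid, 1 panel, h=2.4000): 2.70289
T_{1}^{(0)} (trapezoid, 2 panels, h=1.2000): 1.59179
T_{2}^{(0)} (trapezoid, 4 panels, h=0.6000): 1.23326
T_{1}^{(1)} = 1.59179 + (1.59179 − 2.70289)/3 = 1.22142
T_{2}^{(1)} = 1.23326 + (1.23326 − 1.59179)/3 = 1.11375
T_{2}^{(2)} = 1.11375 + (1.11375 − 1.22142)/15 = 1.10657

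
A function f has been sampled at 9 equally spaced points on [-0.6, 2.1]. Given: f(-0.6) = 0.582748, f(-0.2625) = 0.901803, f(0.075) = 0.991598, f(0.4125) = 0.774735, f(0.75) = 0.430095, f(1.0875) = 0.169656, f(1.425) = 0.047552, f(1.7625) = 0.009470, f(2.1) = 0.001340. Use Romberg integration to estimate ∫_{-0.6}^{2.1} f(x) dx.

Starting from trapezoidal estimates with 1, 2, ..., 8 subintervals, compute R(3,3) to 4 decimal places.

1.2287

R(0,0) (trapezoid, 1 panel, h=2.7000): 0.788519
R(1,0) (trapezoid, 2 panels, h=1.3500): 0.974888
R(2,0) (trapezoid, 4 panels, h=0.6750): 1.188870
R(3,0) (trapezoid, 8 panels, h=0.3375): 1.220722
R(1,1) = 0.974888 + (0.974888 − 0.788519)/3 = 1.037011
R(2,1) = 1.188870 + (1.188870 − 0.974888)/3 = 1.260197
R(3,1) = 1.220722 + (1.220722 − 1.188870)/3 = 1.231339
R(2,2) = 1.260197 + (1.260197 − 1.037011)/15 = 1.275076
R(3,2) = 1.231339 + (1.231339 − 1.260197)/15 = 1.229415
R(3,3) = 1.229415 + (1.229415 − 1.275076)/63 = 1.228690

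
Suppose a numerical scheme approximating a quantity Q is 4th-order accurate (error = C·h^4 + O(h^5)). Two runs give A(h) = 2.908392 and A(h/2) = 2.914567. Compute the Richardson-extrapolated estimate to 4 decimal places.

The leading error scales as h^4; refining by a factor of 2 reduces it by 2^4 = 16.
Extrapolated value = (16·A(h/2) − A(h)) / (16 − 1)
= (16·2.914567 − 2.908392) / 15
= 43.724680 / 15 = 2.914979

2.9150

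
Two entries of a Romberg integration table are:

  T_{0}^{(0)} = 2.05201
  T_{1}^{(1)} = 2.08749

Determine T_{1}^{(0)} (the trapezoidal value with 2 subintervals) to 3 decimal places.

From T_{1}^{(1)} = (4·T_{1}^{(0)} − T_{0}^{(0)})/3, solve for T_{1}^{(0)}:
4·T_{1}^{(0)} = 3·2.08749 + 2.05201 = 8.31448
T_{1}^{(0)} = 2.07862

2.079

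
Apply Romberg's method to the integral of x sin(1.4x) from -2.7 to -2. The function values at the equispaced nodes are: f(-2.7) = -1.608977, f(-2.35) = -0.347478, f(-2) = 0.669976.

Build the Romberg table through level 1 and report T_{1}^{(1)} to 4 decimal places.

-0.2717

T_{0}^{(0)} (trapezoid, 1 panel, h=0.7000): -0.328650
T_{1}^{(0)} (trapezoid, 2 panels, h=0.3500): -0.285942
T_{1}^{(1)} = -0.285942 + (-0.285942 − (-0.328650))/3 = -0.271706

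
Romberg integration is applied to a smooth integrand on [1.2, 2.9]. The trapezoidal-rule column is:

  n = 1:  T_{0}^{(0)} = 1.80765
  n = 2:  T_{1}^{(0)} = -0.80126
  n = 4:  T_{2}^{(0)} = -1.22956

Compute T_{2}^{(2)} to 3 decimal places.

T_{1}^{(1)} = (4·(-0.80126) − 1.80765) / 3 = -1.67090
T_{2}^{(1)} = (4·(-1.22956) − (-0.80126)) / 3 = -1.37233
T_{2}^{(2)} = -1.37233 + (-1.37233 − (-1.67090))/15 = -1.35243

-1.352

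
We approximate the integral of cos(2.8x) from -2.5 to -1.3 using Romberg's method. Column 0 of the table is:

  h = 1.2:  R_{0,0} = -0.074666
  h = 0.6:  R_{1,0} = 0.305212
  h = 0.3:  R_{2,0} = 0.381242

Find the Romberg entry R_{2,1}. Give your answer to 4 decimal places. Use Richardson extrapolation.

Richardson extrapolation on the trapezoidal column (denominator 4−1=3):
R_{2,1} = (4·0.381242 − 0.305212) / 3 = 0.406585

0.4066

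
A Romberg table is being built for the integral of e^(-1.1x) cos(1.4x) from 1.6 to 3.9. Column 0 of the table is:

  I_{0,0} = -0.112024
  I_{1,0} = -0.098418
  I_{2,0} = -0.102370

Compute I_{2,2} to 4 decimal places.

-0.1043

I_{1,1} = -0.098418 + (-0.098418 − (-0.112024))/3 = -0.093883
I_{2,1} = (4·(-0.102370) − (-0.098418)) / 3 = -0.103687
I_{2,2} = -0.103687 + (-0.103687 − (-0.093883))/15 = -0.104341
(Column j=1 coincides with Simpson's rule on the same nodes.)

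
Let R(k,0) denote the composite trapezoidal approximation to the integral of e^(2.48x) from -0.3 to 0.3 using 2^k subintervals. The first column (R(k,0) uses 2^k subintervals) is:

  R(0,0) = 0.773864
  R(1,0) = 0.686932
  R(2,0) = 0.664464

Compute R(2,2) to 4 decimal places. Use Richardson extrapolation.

0.6569

Richardson extrapolation on the trapezoidal column (denominator 4−1=3):
R(1,1) = (4·0.686932 − 0.773864) / 3 = 0.657955
R(2,1) = 0.664464 + (0.664464 − 0.686932)/3 = 0.656975
R(2,2) = (16·0.656975 − 0.657955) / 15 = 0.656910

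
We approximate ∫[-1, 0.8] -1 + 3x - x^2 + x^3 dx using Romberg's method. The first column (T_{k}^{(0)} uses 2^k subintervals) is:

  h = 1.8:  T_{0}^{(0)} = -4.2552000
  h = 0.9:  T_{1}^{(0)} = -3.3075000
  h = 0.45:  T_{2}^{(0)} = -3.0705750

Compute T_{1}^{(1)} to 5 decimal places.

T_{1}^{(1)} = -3.3075000 + (-3.3075000 − (-4.2552000))/3 = -2.9916000

-2.99160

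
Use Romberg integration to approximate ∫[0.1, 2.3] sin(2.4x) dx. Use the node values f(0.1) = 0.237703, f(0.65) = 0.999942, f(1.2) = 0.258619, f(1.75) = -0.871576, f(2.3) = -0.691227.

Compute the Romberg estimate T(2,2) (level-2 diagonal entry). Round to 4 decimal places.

0.0987

T(0,0) (trapezoid, 1 panel, h=2.2000): -0.498876
T(1,0) (trapezoid, 2 panels, h=1.1000): 0.035043
T(2,0) (trapezoid, 4 panels, h=0.5500): 0.088123
T(1,1) = 0.035043 + (0.035043 − (-0.498876))/3 = 0.213016
T(2,1) = 0.088123 + (0.088123 − 0.035043)/3 = 0.105816
T(2,2) = 0.105816 + (0.105816 − 0.213016)/15 = 0.098669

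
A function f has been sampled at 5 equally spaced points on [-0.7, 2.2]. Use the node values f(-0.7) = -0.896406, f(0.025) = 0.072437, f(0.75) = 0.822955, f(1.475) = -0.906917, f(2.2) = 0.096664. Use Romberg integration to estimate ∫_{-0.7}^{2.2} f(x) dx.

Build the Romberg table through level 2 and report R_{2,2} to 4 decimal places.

-0.7226

R_{0,0} (trapezoid, 1 panel, h=2.9000): -1.159626
R_{1,0} (trapezoid, 2 panels, h=1.4500): 0.613472
R_{2,0} (trapezoid, 4 panels, h=0.7250): -0.298262
R_{1,1} = 0.613472 + (0.613472 − (-1.159626))/3 = 1.204505
R_{2,1} = -0.298262 + (-0.298262 − 0.613472)/3 = -0.602173
R_{2,2} = -0.602173 + (-0.602173 − 1.204505)/15 = -0.722618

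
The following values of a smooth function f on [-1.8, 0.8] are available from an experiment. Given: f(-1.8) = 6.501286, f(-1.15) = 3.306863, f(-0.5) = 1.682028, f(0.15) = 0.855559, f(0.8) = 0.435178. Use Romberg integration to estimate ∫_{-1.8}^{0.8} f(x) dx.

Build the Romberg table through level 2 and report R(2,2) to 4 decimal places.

5.8337

R(0,0) (trapezoid, 1 panel, h=2.6000): 9.017403
R(1,0) (trapezoid, 2 panels, h=1.3000): 6.695338
R(2,0) (trapezoid, 4 panels, h=0.6500): 6.053243
R(1,1) = 6.695338 + (6.695338 − 9.017403)/3 = 5.921316
R(2,1) = 6.053243 + (6.053243 − 6.695338)/3 = 5.839211
R(2,2) = 5.839211 + (5.839211 − 5.921316)/15 = 5.833737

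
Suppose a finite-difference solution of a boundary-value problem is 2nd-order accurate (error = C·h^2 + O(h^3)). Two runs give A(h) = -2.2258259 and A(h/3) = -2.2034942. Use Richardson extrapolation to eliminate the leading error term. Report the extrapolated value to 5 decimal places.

The leading error scales as h^2; refining by a factor of 3 reduces it by 3^2 = 9.
Extrapolated value = (9·A(h/3) − A(h)) / (9 − 1)
= (9·(-2.2034942) − (-2.2258259)) / 8
= -17.6056219 / 8 = -2.2007027

-2.20070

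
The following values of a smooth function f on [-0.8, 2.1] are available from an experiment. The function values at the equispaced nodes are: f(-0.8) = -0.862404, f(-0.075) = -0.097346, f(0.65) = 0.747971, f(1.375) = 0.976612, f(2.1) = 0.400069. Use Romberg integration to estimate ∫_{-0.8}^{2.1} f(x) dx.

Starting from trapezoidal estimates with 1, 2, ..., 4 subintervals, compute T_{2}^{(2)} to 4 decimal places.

T_{0}^{(0)} (trapezoid, 1 panel, h=2.9000): -0.670386
T_{1}^{(0)} (trapezoid, 2 panels, h=1.4500): 0.749365
T_{2}^{(0)} (trapezoid, 4 panels, h=0.7250): 1.012150
T_{1}^{(1)} = 0.749365 + (0.749365 − (-0.670386))/3 = 1.222615
T_{2}^{(1)} = 1.012150 + (1.012150 − 0.749365)/3 = 1.099745
T_{2}^{(2)} = 1.099745 + (1.099745 − 1.222615)/15 = 1.091554

1.0916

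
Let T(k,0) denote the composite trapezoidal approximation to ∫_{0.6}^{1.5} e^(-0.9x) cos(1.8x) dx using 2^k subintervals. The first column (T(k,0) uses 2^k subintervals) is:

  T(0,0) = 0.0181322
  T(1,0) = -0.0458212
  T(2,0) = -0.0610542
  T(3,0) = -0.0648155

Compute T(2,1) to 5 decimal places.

T(2,1) = -0.0610542 + (-0.0610542 − (-0.0458212))/3 = -0.0661319

-0.06613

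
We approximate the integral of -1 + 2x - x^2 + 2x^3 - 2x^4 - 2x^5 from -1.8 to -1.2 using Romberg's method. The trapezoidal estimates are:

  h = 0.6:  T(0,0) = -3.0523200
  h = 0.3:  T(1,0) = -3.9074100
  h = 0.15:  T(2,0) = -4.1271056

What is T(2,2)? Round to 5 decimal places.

-4.20086

T(1,1) = (4·(-3.9074100) − (-3.0523200)) / 3 = -4.1924400
T(2,1) = (4·(-4.1271056) − (-3.9074100)) / 3 = -4.2003375
T(2,2) = (16·(-4.2003375) − (-4.1924400)) / 15 = -4.2008640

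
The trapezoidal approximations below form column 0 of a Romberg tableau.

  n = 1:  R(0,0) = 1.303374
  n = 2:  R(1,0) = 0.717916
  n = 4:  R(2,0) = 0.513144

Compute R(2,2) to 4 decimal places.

Richardson extrapolation on the trapezoidal column (denominator 4−1=3):
R(1,1) = 0.717916 + (0.717916 − 1.303374)/3 = 0.522763
R(2,1) = (4·0.513144 − 0.717916) / 3 = 0.444887
R(2,2) = (16·0.444887 − 0.522763) / 15 = 0.439695

0.4397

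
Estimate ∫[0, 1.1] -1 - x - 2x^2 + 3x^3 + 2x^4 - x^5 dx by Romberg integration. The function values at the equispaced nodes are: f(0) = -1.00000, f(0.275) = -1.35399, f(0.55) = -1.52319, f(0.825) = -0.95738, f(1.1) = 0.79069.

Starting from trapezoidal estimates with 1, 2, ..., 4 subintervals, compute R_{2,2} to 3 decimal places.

-1.145

R_{0,0} (trapezoid, 1 panel, h=1.1000): -0.11512
R_{1,0} (trapezoid, 2 panels, h=0.5500): -0.89531
R_{2,0} (trapezoid, 4 panels, h=0.2750): -1.08328
R_{1,1} = -0.89531 + (-0.89531 − (-0.11512))/3 = -1.15537
R_{2,1} = -1.08328 + (-1.08328 − (-0.89531))/3 = -1.14594
R_{2,2} = -1.14594 + (-1.14594 − (-1.15537))/15 = -1.14531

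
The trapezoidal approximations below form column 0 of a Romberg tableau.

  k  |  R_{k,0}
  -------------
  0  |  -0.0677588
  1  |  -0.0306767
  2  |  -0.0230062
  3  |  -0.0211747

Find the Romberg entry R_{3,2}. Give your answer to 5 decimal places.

-0.02057

Richardson extrapolation on the trapezoidal column (denominator 4−1=3):
R_{2,1} = (4·(-0.0230062) − (-0.0306767)) / 3 = -0.0204494
R_{3,1} = (4·(-0.0211747) − (-0.0230062)) / 3 = -0.0205642
R_{3,2} = -0.0205642 + (-0.0205642 − (-0.0204494))/15 = -0.0205719
(Column j=1 coincides with Simpson's rule on the same nodes.)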